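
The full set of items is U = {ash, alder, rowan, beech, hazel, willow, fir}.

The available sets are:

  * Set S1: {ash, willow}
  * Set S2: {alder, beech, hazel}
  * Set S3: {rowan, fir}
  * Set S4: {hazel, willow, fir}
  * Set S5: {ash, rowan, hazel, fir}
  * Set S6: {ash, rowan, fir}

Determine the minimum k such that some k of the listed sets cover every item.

3

S1 and S2 and S6 together: S1 ∪ S2 ∪ S6 = {ash, alder, rowan, beech, hazel, willow, fir} — every item is covered.
Only S2 contains alder, so S2 is forced; the remaining 4 items need at least 2 more sets (each remaining set adds at most 3) — so at least 3 sets are needed, and 3 is optimal.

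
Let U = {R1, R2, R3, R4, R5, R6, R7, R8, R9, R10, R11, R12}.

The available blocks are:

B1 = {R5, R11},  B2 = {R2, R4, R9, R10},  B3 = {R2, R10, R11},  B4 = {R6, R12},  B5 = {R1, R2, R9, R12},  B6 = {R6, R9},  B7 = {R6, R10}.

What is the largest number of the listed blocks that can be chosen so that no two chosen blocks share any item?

B1, B2, B4 are pairwise disjoint (B1={R5,R11}; B2={R2,R4,R9,R10}; B4={R6,R12}).
Every remaining block overlaps one of these, and no 4 of the listed blocks are pairwise disjoint, so 3 is the maximum.

3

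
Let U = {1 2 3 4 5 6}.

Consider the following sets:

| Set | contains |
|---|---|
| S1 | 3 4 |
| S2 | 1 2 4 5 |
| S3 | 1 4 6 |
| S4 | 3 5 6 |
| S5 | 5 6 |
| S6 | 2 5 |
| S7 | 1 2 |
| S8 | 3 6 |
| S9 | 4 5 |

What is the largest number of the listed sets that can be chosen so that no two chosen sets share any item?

3

S1, S5, S7 are pairwise disjoint (S1={3,4}; S5={5,6}; S7={1,2}).
Every remaining set overlaps one of these, and no 4 of the listed sets are pairwise disjoint, so 3 is the maximum.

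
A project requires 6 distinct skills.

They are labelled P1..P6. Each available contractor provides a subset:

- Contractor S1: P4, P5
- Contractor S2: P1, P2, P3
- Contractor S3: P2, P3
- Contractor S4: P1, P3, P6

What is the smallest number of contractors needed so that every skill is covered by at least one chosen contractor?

3

Take {S1, S2, S4}. Their union is {P1, P2, P3, P4, P5, P6}, which is all 6 skills.
Only S1 contains P4, so S1 is forced; the remaining 4 skills need at least 2 more contractors (each remaining contractor adds at most 3) — so at least 3 contractors are needed, and 3 is optimal.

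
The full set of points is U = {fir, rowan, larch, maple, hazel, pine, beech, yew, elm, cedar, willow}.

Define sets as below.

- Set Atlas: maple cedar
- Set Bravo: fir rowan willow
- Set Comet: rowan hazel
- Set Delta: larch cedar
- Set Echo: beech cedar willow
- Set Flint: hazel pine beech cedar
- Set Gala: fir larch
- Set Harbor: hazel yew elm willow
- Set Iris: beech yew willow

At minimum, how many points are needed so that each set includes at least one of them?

Take H = {larch, maple, hazel, willow}. Each listed set contains at least one of these, so H is a hitting set of size 4.
The sets Atlas, Comet, Gala, Iris are pairwise disjoint, so any hitting set needs a separate point for each — at least 4. Hence 4 is optimal.

4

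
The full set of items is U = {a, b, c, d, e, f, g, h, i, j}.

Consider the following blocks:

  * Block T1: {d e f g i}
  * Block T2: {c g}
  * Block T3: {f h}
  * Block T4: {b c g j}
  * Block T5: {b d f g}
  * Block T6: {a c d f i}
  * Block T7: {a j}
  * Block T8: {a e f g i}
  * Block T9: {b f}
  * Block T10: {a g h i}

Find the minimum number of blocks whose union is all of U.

3

Take {T1, T4, T10}. Their union is {a, b, c, d, e, f, g, h, i, j}, which is all 10 items.
No 2 of the 10 blocks cover everything (all 45 combinations miss at least one item), so 3 is optimal.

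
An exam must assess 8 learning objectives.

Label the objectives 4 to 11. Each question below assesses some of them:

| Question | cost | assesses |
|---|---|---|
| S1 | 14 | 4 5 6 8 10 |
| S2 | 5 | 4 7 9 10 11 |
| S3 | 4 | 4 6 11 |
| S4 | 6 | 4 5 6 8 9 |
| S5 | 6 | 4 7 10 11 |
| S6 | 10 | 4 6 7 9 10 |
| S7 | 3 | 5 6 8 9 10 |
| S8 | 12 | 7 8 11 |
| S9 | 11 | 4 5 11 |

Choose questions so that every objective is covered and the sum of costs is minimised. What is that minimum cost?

8

S2, S7 together cover every objective (S2 ∪ S7 = {4, 5, 6, 7, 8, 9, 10, 11}); total cost 5 + 3 = 8.
No covering selection has total cost below 8.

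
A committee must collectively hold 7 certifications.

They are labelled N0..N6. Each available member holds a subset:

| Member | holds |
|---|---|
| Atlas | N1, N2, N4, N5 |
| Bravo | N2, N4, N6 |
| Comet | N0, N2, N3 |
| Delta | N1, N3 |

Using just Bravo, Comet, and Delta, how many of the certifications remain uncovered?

1

Union of Bravo, Comet, Delta = {N0, N1, N2, N3, N4, N6}.
Not covered: N5 — 1 certification.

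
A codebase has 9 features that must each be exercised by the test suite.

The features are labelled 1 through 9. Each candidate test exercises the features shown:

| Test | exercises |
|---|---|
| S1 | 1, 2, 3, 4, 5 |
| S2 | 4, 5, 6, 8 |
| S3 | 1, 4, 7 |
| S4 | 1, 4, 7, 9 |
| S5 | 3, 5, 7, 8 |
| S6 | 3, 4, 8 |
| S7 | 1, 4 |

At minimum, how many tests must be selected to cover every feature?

3

S1 and S2 and S4 together: S1 ∪ S2 ∪ S4 = {1, 2, 3, 4, 5, 6, 7, 8, 9} — every feature is covered.
Only S1 contains 2, so S1 is forced; the remaining 4 features need at least 2 more tests (each remaining test adds at most 2) — so at least 3 tests are needed, and 3 is optimal.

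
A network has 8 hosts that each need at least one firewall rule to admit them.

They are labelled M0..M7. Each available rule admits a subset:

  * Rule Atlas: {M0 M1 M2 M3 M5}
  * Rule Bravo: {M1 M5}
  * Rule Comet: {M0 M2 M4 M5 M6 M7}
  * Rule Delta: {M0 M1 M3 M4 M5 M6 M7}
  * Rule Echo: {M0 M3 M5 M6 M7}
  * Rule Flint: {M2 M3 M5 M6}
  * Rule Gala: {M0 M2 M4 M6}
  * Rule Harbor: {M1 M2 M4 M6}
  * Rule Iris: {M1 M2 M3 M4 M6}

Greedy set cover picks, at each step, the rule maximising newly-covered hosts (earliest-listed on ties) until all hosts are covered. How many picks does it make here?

2

Greedy: pick Delta (covers 7 new) → pick Atlas (covers 1 new). Total picks: 2.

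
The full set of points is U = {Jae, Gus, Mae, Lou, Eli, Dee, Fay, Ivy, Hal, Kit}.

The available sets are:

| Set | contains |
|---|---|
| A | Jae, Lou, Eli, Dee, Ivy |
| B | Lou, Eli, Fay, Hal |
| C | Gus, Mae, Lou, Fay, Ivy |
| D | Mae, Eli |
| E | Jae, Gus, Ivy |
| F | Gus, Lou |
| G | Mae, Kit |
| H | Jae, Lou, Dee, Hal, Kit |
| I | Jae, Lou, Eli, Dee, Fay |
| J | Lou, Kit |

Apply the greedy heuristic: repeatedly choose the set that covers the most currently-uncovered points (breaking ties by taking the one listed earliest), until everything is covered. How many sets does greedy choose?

3

Greedy: pick A (covers 5 new) → pick C (covers 3 new) → pick H (covers 2 new). Total picks: 3.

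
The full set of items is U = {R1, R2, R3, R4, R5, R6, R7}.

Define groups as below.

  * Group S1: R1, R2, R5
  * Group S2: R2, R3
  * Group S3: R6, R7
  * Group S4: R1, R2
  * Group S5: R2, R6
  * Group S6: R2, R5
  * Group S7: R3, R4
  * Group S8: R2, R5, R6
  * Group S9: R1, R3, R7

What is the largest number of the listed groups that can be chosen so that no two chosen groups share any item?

S3, S6, S7 are pairwise disjoint (S3={R6,R7}; S6={R2,R5}; S7={R3,R4}).
Every remaining group overlaps one of these, and no 4 of the listed groups are pairwise disjoint, so 3 is the maximum.

3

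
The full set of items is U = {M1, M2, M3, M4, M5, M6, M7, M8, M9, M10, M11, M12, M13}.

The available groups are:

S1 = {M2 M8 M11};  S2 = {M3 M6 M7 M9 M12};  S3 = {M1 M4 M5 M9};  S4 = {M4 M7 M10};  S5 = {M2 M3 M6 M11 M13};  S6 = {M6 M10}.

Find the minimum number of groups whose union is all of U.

S1 and S2 and S3 and S5 and S6 together: S1 ∪ S2 ∪ S3 ∪ S5 ∪ S6 = {M1, M2, M3, M4, M5, M6, M7, M8, M9, M10, M11, M12, M13} — every item is covered.
No 4 of the 6 groups cover everything (all 15 combinations miss at least one item), so 5 is optimal.

5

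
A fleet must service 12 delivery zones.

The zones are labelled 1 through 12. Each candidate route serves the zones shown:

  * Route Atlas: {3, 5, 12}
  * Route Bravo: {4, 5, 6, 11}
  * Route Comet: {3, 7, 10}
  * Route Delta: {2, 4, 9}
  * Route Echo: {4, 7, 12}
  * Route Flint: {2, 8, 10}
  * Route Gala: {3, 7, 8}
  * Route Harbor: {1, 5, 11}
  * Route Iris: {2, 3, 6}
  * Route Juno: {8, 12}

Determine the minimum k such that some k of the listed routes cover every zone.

Take {Delta, Echo, Flint, Harbor, Iris}. Their union is {1, 2, 3, 4, 5, 6, 7, 8, 9, 10, 11, 12}, which is all 12 zones.
No 4 of the 10 routes cover everything (all 210 combinations miss at least one zone), so 5 is optimal.

5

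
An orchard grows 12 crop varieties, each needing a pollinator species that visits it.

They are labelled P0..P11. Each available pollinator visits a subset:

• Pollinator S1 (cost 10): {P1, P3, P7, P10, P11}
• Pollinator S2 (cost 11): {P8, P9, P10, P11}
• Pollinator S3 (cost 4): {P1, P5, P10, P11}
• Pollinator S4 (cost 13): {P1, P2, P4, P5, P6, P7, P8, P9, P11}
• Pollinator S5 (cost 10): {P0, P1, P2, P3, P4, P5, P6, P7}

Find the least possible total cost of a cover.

S2, S5 together cover every variety (S2 ∪ S5 = {P0, P1, P2, P3, P4, P5, P6, P7, P8, P9, P10, P11}); total cost 11 + 10 = 21.
The greedy pick S3, S5, S2 costs 25; no covering selection beats 21.

21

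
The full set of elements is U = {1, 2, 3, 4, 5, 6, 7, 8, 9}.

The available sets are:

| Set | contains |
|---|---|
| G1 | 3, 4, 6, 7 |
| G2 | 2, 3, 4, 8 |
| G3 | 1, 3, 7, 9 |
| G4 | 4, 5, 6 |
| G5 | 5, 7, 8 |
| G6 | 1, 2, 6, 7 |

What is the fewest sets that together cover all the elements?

G2, G3, and G4 cover everything between them: the union {1, 2, 3, 4, 5, 6, 7, 8, 9} is all of U.
Each set has at most 4 elements, and 2·4 = 8 < 9 — so at least 3 sets are needed, and 3 is optimal.

3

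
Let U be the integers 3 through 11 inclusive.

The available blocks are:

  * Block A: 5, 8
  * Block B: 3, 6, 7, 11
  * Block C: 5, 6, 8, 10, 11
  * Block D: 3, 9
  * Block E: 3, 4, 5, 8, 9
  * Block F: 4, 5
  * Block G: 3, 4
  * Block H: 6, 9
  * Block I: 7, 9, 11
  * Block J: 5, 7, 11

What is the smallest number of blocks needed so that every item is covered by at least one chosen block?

Take {C, E, I}. Their union is {3, 4, 5, 6, 7, 8, 9, 10, 11}, which is all 9 items.
Only C contains 10, so C is forced; the remaining 4 items need at least 2 more blocks (each remaining block adds at most 3) — so at least 3 blocks are needed, and 3 is optimal.

3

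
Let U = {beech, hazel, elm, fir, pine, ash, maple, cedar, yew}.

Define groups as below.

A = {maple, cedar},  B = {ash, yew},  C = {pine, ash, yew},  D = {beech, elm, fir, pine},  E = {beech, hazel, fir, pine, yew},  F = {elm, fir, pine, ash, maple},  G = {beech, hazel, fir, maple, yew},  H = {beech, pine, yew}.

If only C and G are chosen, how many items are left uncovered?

Union of C, G = {beech, hazel, fir, pine, ash, maple, yew}.
Not covered: elm, cedar — 2 items.

2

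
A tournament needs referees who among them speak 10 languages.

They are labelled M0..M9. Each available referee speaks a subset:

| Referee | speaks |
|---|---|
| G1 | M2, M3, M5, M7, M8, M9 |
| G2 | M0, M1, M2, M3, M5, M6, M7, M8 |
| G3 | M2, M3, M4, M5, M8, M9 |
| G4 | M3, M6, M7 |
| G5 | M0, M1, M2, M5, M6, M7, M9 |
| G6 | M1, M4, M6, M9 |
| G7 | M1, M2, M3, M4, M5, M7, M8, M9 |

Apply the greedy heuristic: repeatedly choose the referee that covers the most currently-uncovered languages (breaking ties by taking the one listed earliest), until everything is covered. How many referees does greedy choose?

2

Greedy: pick G2 (covers 8 new) → pick G3 (covers 2 new). Total picks: 2.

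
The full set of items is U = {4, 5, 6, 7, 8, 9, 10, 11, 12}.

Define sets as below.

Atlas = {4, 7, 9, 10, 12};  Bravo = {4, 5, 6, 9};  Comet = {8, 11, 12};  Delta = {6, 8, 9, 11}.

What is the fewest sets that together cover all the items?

Take {Atlas, Bravo, Delta}. Their union is {4, 5, 6, 7, 8, 9, 10, 11, 12}, which is all 9 items.
Only Bravo contains 5, so Bravo is forced; the remaining 5 items need at least 2 more sets (each remaining set adds at most 3) — so at least 3 sets are needed, and 3 is optimal.

3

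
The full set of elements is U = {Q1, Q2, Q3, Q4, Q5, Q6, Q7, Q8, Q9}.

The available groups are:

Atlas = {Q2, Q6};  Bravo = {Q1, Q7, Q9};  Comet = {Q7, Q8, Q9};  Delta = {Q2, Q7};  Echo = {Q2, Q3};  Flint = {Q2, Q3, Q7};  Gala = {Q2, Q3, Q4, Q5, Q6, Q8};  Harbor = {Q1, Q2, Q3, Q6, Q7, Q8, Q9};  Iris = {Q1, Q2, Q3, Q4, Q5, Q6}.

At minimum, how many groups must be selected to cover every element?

2

Comet and Iris cover everything between them: the union {Q1, Q2, Q3, Q4, Q5, Q6, Q7, Q8, Q9} is all of U.
No single group has all 9 elements (the largest, Harbor, has 7), so 2 is optimal.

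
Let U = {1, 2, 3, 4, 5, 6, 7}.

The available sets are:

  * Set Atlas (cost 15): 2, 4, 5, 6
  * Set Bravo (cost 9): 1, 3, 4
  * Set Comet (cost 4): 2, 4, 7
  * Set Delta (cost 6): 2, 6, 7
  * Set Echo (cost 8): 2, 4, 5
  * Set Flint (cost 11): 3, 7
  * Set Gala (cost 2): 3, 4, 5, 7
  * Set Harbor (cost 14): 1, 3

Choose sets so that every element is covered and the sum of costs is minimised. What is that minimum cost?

17

Bravo, Delta, Gala together cover every element (Bravo ∪ Delta ∪ Gala = {1, 2, 3, 4, 5, 6, 7}); total cost 9 + 6 + 2 = 17.
No covering selection has total cost below 17.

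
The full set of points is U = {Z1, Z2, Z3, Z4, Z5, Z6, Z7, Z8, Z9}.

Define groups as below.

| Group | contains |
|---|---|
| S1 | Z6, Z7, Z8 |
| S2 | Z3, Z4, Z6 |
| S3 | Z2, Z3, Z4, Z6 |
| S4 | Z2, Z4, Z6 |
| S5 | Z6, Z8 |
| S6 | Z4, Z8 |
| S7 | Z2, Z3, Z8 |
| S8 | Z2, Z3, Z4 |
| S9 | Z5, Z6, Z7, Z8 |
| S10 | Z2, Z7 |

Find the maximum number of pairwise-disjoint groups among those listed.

S1, S8 are pairwise disjoint (S1={Z6,Z7,Z8}; S8={Z2,Z3,Z4}).
Every remaining group overlaps one of these, and no 3 of the listed groups are pairwise disjoint, so 2 is the maximum.

2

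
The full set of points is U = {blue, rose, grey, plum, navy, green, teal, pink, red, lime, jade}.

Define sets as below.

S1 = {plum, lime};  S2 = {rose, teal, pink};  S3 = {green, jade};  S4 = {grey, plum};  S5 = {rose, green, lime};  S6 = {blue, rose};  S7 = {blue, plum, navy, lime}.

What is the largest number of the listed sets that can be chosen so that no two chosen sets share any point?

S1, S2, S3 are pairwise disjoint (S1={plum,lime}; S2={rose,teal,pink}; S3={green,jade}).
Every remaining set overlaps one of these, and no 4 of the listed sets are pairwise disjoint, so 3 is the maximum.

3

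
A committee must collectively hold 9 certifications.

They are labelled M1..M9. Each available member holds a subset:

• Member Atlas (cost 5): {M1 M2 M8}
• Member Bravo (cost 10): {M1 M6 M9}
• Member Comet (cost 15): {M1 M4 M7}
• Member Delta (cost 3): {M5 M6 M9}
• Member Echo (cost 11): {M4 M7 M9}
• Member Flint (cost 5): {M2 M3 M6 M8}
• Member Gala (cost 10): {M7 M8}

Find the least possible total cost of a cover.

Comet, Delta, Flint together cover every certification (Comet ∪ Delta ∪ Flint = {M1, M2, M3, M4, M5, M6, M7, M8, M9}); total cost 15 + 3 + 5 = 23.
The greedy pick Delta, Atlas, Flint, Echo costs 24; no covering selection beats 23.

23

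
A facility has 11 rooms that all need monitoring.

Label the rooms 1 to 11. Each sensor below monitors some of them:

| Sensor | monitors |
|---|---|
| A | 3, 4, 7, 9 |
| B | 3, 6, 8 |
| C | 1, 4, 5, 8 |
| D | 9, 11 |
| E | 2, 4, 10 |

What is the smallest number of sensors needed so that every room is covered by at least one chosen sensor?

Take {A, B, C, D, E}. Their union is {1, 2, 3, 4, 5, 6, 7, 8, 9, 10, 11}, which is all 11 rooms.
No 4 of the 5 sensors cover everything (all 5 combinations miss at least one room), so 5 is optimal.

5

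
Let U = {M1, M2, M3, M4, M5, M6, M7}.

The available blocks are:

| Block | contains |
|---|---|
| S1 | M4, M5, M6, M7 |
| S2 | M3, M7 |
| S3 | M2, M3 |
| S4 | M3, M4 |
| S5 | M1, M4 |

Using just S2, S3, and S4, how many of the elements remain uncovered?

3

Union of S2, S3, S4 = {M2, M3, M4, M7}.
Not covered: M1, M5, M6 — 3 elements.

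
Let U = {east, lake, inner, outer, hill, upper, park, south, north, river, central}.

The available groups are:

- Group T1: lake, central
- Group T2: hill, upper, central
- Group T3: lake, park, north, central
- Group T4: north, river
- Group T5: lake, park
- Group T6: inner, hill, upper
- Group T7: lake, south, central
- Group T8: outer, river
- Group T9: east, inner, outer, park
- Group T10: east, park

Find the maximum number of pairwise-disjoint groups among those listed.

4

T6, T7, T8, T10 are pairwise disjoint (T6={inner,hill,upper}; T7={lake,south,central}; T8={outer,river}; T10={east,park}).
Every remaining group overlaps one of these, and no 5 of the listed groups are pairwise disjoint, so 4 is the maximum.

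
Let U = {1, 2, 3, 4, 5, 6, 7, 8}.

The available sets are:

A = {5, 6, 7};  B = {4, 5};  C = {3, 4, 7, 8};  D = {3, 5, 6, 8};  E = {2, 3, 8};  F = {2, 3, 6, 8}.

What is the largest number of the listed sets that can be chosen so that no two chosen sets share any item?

B, F are pairwise disjoint (B={4,5}; F={2,3,6,8}).
Every remaining set overlaps one of these, and no 3 of the listed sets are pairwise disjoint, so 2 is the maximum.

2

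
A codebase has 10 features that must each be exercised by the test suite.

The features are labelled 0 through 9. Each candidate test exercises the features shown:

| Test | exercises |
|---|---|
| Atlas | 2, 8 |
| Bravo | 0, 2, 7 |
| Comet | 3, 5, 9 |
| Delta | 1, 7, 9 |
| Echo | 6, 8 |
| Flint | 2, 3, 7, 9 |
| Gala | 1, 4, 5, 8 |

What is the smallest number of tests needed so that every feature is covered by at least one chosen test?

Bravo and Echo and Flint and Gala together: Bravo ∪ Echo ∪ Flint ∪ Gala = {0, 1, 2, 3, 4, 5, 6, 7, 8, 9} — every feature is covered.
No 3 of the 7 tests cover everything (all 35 combinations miss at least one feature), so 4 is optimal.

4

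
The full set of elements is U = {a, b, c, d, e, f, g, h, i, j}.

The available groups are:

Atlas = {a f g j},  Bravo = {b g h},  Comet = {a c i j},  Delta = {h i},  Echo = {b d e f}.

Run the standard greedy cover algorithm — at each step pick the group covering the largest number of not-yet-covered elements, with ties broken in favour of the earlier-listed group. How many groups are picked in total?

Greedy: pick Atlas (covers 4 new) → pick Echo (covers 3 new) → pick Comet (covers 2 new) → pick Bravo (covers 1 new). Total picks: 4.
(The true minimum cover uses only 3 groups, so greedy is not optimal here.)

4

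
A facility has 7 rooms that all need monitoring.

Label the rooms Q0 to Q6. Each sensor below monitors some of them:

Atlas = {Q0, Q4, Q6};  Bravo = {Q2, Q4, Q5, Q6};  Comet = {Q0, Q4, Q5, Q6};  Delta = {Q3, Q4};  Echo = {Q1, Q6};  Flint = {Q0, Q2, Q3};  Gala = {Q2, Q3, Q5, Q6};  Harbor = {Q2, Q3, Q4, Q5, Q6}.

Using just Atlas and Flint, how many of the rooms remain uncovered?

Union of Atlas, Flint = {Q0, Q2, Q3, Q4, Q6}.
Not covered: Q1, Q5 — 2 rooms.

2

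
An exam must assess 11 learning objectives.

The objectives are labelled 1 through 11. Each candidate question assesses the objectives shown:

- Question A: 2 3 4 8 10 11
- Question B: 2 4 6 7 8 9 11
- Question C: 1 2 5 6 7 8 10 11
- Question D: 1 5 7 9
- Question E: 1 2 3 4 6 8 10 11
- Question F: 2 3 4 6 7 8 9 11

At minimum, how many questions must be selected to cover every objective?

Take {D, E}. Their union is {1, 2, 3, 4, 5, 6, 7, 8, 9, 10, 11}, which is all 11 objectives.
No single question has all 11 objectives (the largest, C, has 8), so 2 is optimal.

2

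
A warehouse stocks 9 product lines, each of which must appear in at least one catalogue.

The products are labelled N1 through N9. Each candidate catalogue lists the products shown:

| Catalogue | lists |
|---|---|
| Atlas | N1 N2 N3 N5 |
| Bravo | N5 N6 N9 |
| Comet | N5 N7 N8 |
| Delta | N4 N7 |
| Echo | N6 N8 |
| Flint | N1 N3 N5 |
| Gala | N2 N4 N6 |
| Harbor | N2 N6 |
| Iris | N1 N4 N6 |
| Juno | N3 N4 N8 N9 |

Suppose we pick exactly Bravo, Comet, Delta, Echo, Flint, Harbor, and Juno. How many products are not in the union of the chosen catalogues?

Union of Bravo, Comet, Delta, Echo, Flint, Harbor, Juno = {N1, N2, N3, N4, N5, N6, N7, N8, N9} — that's every product, so 0 are uncovered.

0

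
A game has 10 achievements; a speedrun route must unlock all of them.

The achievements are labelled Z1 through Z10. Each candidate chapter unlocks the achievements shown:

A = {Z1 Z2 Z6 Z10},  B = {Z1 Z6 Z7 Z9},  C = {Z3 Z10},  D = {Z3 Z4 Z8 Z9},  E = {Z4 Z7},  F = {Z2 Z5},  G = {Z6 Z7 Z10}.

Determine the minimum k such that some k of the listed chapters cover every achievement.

4

Take {A, B, D, F}. Their union is {Z1, Z2, Z3, Z4, Z5, Z6, Z7, Z8, Z9, Z10}, which is all 10 achievements.
No 3 of the 7 chapters cover everything (all 35 combinations miss at least one achievement), so 4 is optimal.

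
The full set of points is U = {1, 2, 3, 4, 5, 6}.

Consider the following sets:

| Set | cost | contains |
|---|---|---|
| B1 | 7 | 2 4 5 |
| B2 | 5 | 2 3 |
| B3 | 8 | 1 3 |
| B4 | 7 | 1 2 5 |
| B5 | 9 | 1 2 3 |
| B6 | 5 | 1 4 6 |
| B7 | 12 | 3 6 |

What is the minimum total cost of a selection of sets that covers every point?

17

B1, B2, B6 together cover every point (B1 ∪ B2 ∪ B6 = {1, 2, 3, 4, 5, 6}); total cost 7 + 5 + 5 = 17.
No covering selection has total cost below 17.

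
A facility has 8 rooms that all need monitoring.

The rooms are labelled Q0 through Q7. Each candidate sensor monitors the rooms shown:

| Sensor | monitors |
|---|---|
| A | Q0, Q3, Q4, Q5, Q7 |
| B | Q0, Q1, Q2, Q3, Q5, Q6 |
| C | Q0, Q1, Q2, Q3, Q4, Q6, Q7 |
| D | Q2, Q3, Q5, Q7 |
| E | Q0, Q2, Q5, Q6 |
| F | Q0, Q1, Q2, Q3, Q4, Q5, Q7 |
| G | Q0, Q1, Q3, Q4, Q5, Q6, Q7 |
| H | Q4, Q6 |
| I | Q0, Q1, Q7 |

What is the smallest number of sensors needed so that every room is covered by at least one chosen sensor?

2

D and G together: D ∪ G = {Q0, Q1, Q2, Q3, Q4, Q5, Q6, Q7} — every room is covered.
No single sensor has all 8 rooms (the largest, C, has 7), so 2 is optimal.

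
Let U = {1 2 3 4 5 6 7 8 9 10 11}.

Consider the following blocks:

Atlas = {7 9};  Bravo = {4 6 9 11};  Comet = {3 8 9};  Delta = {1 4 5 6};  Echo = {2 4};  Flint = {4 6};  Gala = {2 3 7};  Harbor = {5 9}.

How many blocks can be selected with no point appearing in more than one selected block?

3

Flint, Gala, Harbor are pairwise disjoint (Flint={4,6}; Gala={2,3,7}; Harbor={5,9}).
Every remaining block overlaps one of these, and no 4 of the listed blocks are pairwise disjoint, so 3 is the maximum.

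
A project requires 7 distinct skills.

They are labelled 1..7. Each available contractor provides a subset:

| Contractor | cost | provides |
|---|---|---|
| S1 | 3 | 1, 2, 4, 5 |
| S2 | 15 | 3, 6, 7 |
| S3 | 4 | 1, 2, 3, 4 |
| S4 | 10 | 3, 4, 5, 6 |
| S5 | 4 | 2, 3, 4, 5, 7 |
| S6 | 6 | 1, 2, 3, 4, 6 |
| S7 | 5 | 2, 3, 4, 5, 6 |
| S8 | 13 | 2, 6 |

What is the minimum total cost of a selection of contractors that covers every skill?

10

S5, S6 together cover every skill (S5 ∪ S6 = {1, 2, 3, 4, 5, 6, 7}); total cost 4 + 6 = 10.
The greedy pick S1, S5, S7 costs 12; no covering selection beats 10.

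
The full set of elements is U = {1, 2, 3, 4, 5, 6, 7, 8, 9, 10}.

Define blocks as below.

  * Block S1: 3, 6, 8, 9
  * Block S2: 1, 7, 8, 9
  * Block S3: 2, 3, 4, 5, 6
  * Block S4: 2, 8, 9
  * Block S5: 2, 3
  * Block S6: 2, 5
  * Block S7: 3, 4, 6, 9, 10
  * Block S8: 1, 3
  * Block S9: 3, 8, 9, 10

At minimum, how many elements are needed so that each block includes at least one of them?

3

H = {2, 3, 9} meets every block (each contains at least one member of H), and |H| = 3.
No choice of 2 elements meets every block, so 3 is the minimum.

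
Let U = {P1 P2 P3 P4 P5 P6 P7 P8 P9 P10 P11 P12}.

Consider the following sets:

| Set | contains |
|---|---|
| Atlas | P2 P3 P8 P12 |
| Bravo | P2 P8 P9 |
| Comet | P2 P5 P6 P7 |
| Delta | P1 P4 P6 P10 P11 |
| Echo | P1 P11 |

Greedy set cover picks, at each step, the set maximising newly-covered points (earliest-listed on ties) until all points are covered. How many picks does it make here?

Greedy: pick Delta (covers 5 new) → pick Atlas (covers 4 new) → pick Comet (covers 2 new) → pick Bravo (covers 1 new). Total picks: 4.

4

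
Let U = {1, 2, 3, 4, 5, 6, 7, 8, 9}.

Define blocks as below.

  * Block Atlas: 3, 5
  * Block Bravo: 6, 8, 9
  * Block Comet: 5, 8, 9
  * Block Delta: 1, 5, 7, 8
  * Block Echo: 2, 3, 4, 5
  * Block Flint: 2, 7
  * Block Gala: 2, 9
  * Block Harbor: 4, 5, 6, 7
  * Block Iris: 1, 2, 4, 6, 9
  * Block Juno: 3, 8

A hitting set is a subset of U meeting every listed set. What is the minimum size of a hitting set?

3

Take H = {2, 5, 8}. Each listed block contains at least one of these, so H is a hitting set of size 3.
The blocks Atlas, Bravo, Flint are pairwise disjoint, so any hitting set needs a separate item for each — at least 3. Hence 3 is optimal.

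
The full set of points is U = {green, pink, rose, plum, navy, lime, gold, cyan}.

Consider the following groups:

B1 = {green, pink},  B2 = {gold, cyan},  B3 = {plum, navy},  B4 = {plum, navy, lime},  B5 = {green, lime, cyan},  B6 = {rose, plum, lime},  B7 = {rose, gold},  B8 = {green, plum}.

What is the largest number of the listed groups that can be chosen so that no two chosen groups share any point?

3

B3, B5, B7 are pairwise disjoint (B3={plum,navy}; B5={green,lime,cyan}; B7={rose,gold}).
Every remaining group overlaps one of these, and no 4 of the listed groups are pairwise disjoint, so 3 is the maximum.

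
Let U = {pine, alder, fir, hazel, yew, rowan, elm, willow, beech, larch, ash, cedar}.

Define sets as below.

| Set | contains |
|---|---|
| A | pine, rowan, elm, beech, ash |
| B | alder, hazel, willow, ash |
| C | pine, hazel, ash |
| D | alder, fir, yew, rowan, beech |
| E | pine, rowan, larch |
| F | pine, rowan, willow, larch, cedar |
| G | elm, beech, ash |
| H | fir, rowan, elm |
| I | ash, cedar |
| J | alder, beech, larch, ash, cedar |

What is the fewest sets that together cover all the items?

4

B, D, F, and H cover everything between them: the union {pine, alder, fir, hazel, yew, rowan, elm, willow, beech, larch, ash, cedar} is all of U.
No 3 of the 10 sets cover everything (all 120 combinations miss at least one item), so 4 is optimal.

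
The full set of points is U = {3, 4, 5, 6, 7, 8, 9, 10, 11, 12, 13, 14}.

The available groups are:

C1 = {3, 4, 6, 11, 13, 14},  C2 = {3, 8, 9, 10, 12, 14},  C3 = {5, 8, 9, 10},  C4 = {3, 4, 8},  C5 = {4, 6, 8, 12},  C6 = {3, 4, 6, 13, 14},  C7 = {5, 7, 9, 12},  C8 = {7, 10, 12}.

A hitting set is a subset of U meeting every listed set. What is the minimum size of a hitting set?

H = {4, 5, 10} meets every group (each contains at least one member of H), and |H| = 3.
No choice of 2 points meets every group, so 3 is the minimum.

3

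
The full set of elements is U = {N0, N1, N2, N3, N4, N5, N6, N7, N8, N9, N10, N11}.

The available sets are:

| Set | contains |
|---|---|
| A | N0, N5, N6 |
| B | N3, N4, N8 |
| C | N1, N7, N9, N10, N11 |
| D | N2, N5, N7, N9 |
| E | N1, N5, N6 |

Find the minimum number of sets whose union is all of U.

4

A, B, C, and D cover everything between them: the union {N0, N1, N2, N3, N4, N5, N6, N7, N8, N9, N10, N11} is all of U.
Only D contains N2, so D is forced; the remaining 8 elements need at least 3 more sets (each remaining set adds at most 3) — so at least 4 sets are needed, and 4 is optimal.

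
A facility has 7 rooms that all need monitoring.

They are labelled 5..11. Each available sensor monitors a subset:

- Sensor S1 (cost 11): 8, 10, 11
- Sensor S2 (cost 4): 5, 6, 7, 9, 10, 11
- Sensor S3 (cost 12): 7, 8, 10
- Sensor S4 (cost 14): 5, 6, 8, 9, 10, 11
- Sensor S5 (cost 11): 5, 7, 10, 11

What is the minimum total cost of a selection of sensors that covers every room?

S1, S2 together cover every room (S1 ∪ S2 = {5, 6, 7, 8, 9, 10, 11}); total cost 11 + 4 = 15.
No covering selection has total cost below 15.

15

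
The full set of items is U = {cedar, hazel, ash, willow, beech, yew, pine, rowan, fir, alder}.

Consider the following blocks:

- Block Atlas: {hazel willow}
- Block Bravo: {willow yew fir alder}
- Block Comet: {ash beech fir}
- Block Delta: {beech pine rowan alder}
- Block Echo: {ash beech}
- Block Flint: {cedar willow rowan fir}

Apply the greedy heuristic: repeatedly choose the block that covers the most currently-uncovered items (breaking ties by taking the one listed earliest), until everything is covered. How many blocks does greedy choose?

5

Greedy: pick Bravo (covers 4 new) → pick Delta (covers 3 new) → pick Atlas (covers 1 new) → pick Comet (covers 1 new) → pick Flint (covers 1 new). Total picks: 5.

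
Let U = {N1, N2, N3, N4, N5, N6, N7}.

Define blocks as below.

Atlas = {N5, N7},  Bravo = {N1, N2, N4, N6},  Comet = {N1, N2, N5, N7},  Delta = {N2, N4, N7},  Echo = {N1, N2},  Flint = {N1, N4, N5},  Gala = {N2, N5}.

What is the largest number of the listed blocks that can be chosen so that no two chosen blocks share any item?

Atlas, Echo are pairwise disjoint (Atlas={N5,N7}; Echo={N1,N2}).
Every remaining block overlaps one of these, and no 3 of the listed blocks are pairwise disjoint, so 2 is the maximum.

2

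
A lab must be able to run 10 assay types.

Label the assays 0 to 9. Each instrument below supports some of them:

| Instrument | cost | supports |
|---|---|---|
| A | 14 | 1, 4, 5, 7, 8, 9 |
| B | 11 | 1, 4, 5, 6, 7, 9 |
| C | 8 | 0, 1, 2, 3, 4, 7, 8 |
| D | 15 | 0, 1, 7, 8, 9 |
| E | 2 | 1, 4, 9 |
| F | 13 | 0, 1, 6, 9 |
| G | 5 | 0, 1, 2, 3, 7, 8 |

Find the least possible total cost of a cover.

B, G together cover every assay (B ∪ G = {0, 1, 2, 3, 4, 5, 6, 7, 8, 9}); total cost 11 + 5 = 16.
The greedy pick E, G, B costs 18; no covering selection beats 16.

16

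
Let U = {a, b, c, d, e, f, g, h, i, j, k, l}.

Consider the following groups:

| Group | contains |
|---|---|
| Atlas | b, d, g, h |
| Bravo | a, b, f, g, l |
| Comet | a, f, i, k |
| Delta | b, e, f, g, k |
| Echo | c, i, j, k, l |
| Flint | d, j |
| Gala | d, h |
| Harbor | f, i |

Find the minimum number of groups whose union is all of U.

Take {Atlas, Comet, Delta, Echo}. Their union is {a, b, c, d, e, f, g, h, i, j, k, l}, which is all 12 points.
No 3 of the 8 groups cover everything (all 56 combinations miss at least one point), so 4 is optimal.

4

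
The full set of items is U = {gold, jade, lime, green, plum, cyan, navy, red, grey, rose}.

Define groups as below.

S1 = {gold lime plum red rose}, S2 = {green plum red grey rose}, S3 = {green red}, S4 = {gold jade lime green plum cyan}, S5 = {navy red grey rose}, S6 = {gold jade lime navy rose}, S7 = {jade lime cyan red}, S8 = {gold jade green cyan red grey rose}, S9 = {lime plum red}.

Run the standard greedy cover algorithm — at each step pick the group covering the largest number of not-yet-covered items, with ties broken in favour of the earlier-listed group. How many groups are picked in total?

Greedy: pick S8 (covers 7 new) → pick S1 (covers 2 new) → pick S5 (covers 1 new). Total picks: 3.
(The true minimum cover uses only 2 groups, so greedy is not optimal here.)

3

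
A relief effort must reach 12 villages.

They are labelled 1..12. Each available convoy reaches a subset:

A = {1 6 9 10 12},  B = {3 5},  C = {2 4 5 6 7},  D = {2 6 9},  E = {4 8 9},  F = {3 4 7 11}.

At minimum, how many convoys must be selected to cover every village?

4

A and C and E and F together: A ∪ C ∪ E ∪ F = {1, 2, 3, 4, 5, 6, 7, 8, 9, 10, 11, 12} — every village is covered.
Only E contains 8, so E is forced; the remaining 9 villages need at least 3 more convoys (each remaining convoy adds at most 4) — so at least 4 convoys are needed, and 4 is optimal.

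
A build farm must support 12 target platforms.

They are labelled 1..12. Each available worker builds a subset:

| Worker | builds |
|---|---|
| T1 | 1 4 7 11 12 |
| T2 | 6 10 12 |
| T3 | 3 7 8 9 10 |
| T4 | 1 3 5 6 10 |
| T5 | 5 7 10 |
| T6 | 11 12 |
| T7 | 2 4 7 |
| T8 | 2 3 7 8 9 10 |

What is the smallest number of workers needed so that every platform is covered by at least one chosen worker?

T1 and T4 and T8 together: T1 ∪ T4 ∪ T8 = {1, 2, 3, 4, 5, 6, 7, 8, 9, 10, 11, 12} — every platform is covered.
No 2 of the 8 workers cover everything (all 28 combinations miss at least one platform), so 3 is optimal.

3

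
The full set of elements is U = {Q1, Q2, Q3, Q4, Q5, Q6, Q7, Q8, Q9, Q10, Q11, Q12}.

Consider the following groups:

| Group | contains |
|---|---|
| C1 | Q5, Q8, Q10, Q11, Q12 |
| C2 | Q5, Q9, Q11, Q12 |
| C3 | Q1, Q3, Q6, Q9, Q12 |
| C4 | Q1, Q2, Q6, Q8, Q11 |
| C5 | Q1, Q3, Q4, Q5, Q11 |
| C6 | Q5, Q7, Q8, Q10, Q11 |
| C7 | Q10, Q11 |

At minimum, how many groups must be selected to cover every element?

4

C3, C4, C5, and C6 cover everything between them: the union {Q1, Q2, Q3, Q4, Q5, Q6, Q7, Q8, Q9, Q10, Q11, Q12} is all of U.
Only C4 contains Q2, so C4 is forced; the remaining 7 elements need at least 3 more groups (each remaining group adds at most 3) — so at least 4 groups are needed, and 4 is optimal.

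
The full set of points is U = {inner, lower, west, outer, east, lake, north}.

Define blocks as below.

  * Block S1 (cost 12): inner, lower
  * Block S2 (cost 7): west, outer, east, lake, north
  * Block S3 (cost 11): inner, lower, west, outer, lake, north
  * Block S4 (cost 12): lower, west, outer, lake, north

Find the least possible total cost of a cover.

S2, S3 together cover every point (S2 ∪ S3 = {inner, lower, west, outer, east, lake, north}); total cost 7 + 11 = 18.
No covering selection has total cost below 18.

18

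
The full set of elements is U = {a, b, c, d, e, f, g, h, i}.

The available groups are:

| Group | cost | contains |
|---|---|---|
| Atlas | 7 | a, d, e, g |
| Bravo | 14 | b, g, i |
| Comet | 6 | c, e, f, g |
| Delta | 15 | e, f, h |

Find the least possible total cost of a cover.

Atlas, Bravo, Comet, Delta together cover every element (Atlas ∪ Bravo ∪ Comet ∪ Delta = {a, b, c, d, e, f, g, h, i}); total cost 7 + 14 + 6 + 15 = 42.
No covering selection has total cost below 42.

42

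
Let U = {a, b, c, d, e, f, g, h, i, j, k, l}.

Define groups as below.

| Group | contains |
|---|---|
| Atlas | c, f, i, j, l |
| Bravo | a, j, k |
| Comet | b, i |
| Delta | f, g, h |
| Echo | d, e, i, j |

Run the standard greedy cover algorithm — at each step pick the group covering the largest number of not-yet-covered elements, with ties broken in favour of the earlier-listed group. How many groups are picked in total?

Greedy: pick Atlas (covers 5 new) → pick Bravo (covers 2 new) → pick Delta (covers 2 new) → pick Echo (covers 2 new) → pick Comet (covers 1 new). Total picks: 5.

5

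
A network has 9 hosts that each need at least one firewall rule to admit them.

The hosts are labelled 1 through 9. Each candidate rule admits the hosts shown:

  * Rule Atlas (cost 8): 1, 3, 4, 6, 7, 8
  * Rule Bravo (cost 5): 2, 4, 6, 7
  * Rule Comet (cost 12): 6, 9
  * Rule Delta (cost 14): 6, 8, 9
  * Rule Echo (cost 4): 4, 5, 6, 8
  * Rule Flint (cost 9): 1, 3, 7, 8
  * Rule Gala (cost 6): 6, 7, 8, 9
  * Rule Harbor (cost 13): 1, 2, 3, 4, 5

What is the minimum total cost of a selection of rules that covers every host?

19

Gala, Harbor together cover every host (Gala ∪ Harbor = {1, 2, 3, 4, 5, 6, 7, 8, 9}); total cost 6 + 13 = 19.
The greedy pick Echo, Bravo, Atlas, Gala costs 23; no covering selection beats 19.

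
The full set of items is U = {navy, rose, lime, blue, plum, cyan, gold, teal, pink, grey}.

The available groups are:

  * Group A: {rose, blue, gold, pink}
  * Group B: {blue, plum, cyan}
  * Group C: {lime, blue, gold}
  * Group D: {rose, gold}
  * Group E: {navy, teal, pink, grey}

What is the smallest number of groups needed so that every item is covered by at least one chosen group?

4

B, C, D, and E cover everything between them: the union {navy, rose, lime, blue, plum, cyan, gold, teal, pink, grey} is all of U.
No 3 of the 5 groups cover everything (all 10 combinations miss at least one item), so 4 is optimal.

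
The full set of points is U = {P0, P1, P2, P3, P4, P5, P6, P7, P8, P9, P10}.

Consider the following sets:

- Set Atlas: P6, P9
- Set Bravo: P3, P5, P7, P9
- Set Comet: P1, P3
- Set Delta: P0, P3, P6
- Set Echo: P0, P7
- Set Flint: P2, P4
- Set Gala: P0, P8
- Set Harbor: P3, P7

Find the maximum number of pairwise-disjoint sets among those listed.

4

Atlas, Flint, Gala, Harbor are pairwise disjoint (Atlas={P6,P9}; Flint={P2,P4}; Gala={P0,P8}; Harbor={P3,P7}).
Every remaining set overlaps one of these, and no 5 of the listed sets are pairwise disjoint, so 4 is the maximum.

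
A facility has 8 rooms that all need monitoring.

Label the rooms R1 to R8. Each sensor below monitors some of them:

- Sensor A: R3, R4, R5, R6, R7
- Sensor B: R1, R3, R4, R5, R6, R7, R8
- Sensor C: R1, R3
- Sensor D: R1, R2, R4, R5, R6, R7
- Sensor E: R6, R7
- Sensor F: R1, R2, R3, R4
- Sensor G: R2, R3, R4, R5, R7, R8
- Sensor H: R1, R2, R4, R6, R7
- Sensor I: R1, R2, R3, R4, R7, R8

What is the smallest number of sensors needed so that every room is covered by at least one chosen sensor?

2

Take {B, G}. Their union is {R1, R2, R3, R4, R5, R6, R7, R8}, which is all 8 rooms.
No single sensor has all 8 rooms (the largest, B, has 7), so 2 is optimal.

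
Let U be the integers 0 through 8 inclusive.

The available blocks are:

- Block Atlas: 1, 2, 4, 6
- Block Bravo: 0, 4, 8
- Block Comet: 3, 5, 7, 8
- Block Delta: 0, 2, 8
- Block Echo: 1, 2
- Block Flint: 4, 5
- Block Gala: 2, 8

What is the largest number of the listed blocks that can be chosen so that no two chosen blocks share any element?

2

Atlas, Comet are pairwise disjoint (Atlas={1,2,4,6}; Comet={3,5,7,8}).
Every remaining block overlaps one of these, and no 3 of the listed blocks are pairwise disjoint, so 2 is the maximum.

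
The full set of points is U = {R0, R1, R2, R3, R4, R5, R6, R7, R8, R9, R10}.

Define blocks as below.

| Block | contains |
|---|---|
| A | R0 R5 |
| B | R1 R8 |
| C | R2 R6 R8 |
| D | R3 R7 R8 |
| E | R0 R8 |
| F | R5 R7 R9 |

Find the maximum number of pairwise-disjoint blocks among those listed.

2

C, F are pairwise disjoint (C={R2,R6,R8}; F={R5,R7,R9}).
Every remaining block overlaps one of these, and no 3 of the listed blocks are pairwise disjoint, so 2 is the maximum.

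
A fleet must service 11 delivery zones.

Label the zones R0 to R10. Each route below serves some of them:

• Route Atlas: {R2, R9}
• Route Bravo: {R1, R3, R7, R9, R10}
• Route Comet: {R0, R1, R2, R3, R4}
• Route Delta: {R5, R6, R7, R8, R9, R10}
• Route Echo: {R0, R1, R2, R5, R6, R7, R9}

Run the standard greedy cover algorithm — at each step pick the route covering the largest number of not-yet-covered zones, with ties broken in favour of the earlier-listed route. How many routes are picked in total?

Greedy: pick Echo (covers 7 new) → pick Bravo (covers 2 new) → pick Comet (covers 1 new) → pick Delta (covers 1 new). Total picks: 4.
(The true minimum cover uses only 2 routes, so greedy is not optimal here.)

4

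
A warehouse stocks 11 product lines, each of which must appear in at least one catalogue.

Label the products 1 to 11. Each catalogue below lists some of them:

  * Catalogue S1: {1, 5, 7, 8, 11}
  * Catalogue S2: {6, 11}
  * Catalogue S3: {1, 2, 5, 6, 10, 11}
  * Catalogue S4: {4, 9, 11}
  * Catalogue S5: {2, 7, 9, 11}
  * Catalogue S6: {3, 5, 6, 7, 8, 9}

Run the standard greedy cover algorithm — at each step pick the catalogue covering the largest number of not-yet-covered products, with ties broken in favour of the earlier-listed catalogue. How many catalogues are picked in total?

3

Greedy: pick S3 (covers 6 new) → pick S6 (covers 4 new) → pick S4 (covers 1 new). Total picks: 3.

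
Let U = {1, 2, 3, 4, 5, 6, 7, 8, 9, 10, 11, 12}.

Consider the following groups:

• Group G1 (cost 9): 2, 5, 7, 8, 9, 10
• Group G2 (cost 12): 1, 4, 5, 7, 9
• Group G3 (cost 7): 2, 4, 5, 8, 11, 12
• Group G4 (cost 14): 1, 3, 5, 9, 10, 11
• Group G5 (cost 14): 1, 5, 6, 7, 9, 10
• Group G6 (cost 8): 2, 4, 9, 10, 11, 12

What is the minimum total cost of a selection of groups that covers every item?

35

G3, G4, G5 together cover every item (G3 ∪ G4 ∪ G5 = {1, 2, 3, 4, 5, 6, 7, 8, 9, 10, 11, 12}); total cost 7 + 14 + 14 = 35.
No covering selection has total cost below 35.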